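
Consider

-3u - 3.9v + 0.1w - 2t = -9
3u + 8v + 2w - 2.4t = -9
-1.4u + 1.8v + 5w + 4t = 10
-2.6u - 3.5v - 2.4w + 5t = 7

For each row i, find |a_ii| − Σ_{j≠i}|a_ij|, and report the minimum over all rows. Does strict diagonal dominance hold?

-3.5

row 1: |-3| − (3.9+0.1+2) = -3
row 2: |8| − (3+2+2.4) = 0.6
row 3: |5| − (1.4+1.8+4) = -2.2
row 4: |5| − (2.6+3.5+2.4) = -3.5
minimum over rows = -3.5 → not strictly diagonally dominant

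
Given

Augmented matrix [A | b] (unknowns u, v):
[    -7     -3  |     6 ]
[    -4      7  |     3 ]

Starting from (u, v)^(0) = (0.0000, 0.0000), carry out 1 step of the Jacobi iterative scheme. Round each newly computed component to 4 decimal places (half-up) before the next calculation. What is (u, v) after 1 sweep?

Iteration 1:
  u = (6 - (-3)·0.0000) / (-7) = -0.8571
  v = (3 - (-4)·0.0000) / (7) = 0.4286

(-0.8571, 0.4286)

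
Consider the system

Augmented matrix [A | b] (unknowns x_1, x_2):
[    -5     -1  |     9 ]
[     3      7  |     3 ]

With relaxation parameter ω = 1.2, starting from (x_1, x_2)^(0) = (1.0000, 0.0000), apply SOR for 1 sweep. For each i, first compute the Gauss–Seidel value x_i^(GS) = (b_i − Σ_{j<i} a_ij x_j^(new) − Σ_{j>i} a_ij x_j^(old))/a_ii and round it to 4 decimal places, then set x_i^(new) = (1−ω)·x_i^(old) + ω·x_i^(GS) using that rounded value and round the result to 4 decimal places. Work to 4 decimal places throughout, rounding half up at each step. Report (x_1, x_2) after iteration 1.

Iteration 1:
  x_1: GS value = (9 - (-1)·0.0000) / (-5) = -1.8000;  x_1 ← (1−ω)·1.0000 + ω·-1.8000 = -2.3600
  x_2: GS value = (3 - (3)·-2.3600) / (7) = 1.4400;  x_2 ← (1−ω)·0.0000 + ω·1.4400 = 1.7280

(-2.3600, 1.7280)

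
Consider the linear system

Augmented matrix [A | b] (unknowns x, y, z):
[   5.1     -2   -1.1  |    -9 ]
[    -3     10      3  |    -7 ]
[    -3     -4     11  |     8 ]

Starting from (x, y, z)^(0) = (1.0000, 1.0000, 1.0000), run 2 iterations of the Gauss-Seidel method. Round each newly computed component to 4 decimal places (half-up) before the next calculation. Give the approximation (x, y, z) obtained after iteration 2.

Iteration 1:
  x = (-9 - (-2)·1.0000 - (-1.1)·1.0000) / (5.1) = -1.1569
  y = (-7 - (-3)·-1.1569 - (3)·1.0000) / (10) = -1.3471
  z = (8 - (-3)·-1.1569 - (-4)·-1.3471) / (11) = -0.0781
Iteration 2:
  x = (-9 - (-2)·-1.3471 - (-1.1)·-0.0781) / (5.1) = -2.3098
  y = (-7 - (-3)·-2.3098 - (3)·-0.0781) / (10) = -1.3695
  z = (8 - (-3)·-2.3098 - (-4)·-1.3695) / (11) = -0.4007

(-2.3098, -1.3695, -0.4007)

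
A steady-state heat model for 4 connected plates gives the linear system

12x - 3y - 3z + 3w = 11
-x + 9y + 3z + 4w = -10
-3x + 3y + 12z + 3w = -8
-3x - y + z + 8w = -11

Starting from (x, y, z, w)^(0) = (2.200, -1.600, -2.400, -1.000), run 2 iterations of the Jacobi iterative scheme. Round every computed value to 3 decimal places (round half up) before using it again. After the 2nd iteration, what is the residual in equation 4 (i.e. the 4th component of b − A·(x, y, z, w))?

Iteration 1:
  x = (11 - (-3)·-1.600 - (-3)·-2.400 - (3)·-1.000) / (12) = 0.167
  y = (-10 - (-1)·2.200 - (3)·-2.400 - (4)·-1.000) / (9) = 0.378
  z = (-8 - (-3)·2.200 - (3)·-1.600 - (3)·-1.000) / (12) = 0.533
  w = (-11 - (-3)·2.200 - (-1)·-1.600 - (1)·-2.400) / (8) = -0.450
Iteration 2:
  x = (11 - (-3)·0.378 - (-3)·0.533 - (3)·-0.450) / (12) = 1.257
  y = (-10 - (-1)·0.167 - (3)·0.533 - (4)·-0.450) / (9) = -1.070
  z = (-8 - (-3)·0.167 - (3)·0.378 - (3)·-0.450) / (12) = -0.607
  w = (-11 - (-3)·0.167 - (-1)·0.378 - (1)·0.533) / (8) = -1.332
Residual b − A·x = (-5.119, 8.036, 10.261, 2.964)

2.964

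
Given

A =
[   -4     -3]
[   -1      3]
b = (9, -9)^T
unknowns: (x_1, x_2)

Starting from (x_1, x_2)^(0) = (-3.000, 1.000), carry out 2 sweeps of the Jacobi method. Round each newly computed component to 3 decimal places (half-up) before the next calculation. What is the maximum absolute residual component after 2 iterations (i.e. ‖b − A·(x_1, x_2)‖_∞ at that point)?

3.750

Iteration 1:
  x_1 = (9 - (-3)·1.000) / (-4) = -3.000
  x_2 = (-9 - (-1)·-3.000) / (3) = -4.000
Iteration 2:
  x_1 = (9 - (-3)·-4.000) / (-4) = 0.750
  x_2 = (-9 - (-1)·-3.000) / (3) = -4.000
Residual b − A·x = (0.000, 3.750); ∞-norm = 3.750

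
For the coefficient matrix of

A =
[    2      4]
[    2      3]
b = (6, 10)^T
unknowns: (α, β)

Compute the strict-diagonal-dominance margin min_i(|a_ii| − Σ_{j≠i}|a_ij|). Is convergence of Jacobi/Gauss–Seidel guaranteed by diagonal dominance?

row 1: |2| − (4) = -2
row 2: |3| − (2) = 1
minimum over rows = -2 → not strictly diagonally dominant

-2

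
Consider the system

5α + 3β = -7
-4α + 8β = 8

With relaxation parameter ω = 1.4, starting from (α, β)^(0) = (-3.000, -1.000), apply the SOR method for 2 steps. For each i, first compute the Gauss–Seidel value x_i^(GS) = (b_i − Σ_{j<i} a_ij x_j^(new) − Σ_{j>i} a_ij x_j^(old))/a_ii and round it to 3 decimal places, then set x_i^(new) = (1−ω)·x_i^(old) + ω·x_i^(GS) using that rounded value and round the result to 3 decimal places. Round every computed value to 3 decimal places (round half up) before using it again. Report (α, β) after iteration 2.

Iteration 1:
  α: GS value = (-7 - (3)·-1.000) / (5) = -0.800;  α ← (1−ω)·-3.000 + ω·-0.800 = 0.080
  β: GS value = (8 - (-4)·0.080) / (8) = 1.040;  β ← (1−ω)·-1.000 + ω·1.040 = 1.856
Iteration 2:
  α: GS value = (-7 - (3)·1.856) / (5) = -2.514;  α ← (1−ω)·0.080 + ω·-2.514 = -3.552
  β: GS value = (8 - (-4)·-3.552) / (8) = -0.776;  β ← (1−ω)·1.856 + ω·-0.776 = -1.829

(-3.552, -1.829)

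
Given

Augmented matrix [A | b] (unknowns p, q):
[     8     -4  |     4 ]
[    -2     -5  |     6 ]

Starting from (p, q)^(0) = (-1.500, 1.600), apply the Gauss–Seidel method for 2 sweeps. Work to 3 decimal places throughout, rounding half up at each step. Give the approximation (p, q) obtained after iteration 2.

Iteration 1:
  p = (4 - (-4)·1.600) / (8) = 1.300
  q = (6 - (-2)·1.300) / (-5) = -1.720
Iteration 2:
  p = (4 - (-4)·-1.720) / (8) = -0.360
  q = (6 - (-2)·-0.360) / (-5) = -1.056

(-0.360, -1.056)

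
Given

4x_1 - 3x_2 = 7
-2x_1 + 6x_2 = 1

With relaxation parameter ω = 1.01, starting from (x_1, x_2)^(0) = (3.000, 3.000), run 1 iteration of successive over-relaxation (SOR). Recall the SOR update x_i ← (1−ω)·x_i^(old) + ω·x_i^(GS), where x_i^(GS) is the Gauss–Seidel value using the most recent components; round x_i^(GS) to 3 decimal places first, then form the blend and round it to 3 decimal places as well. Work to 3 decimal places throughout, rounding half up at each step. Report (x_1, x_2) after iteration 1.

Iteration 1:
  x_1: GS value = (7 - (-3)·3.000) / (4) = 4.000;  x_1 ← (1−ω)·3.000 + ω·4.000 = 4.010
  x_2: GS value = (1 - (-2)·4.010) / (6) = 1.503;  x_2 ← (1−ω)·3.000 + ω·1.503 = 1.488

(4.010, 1.488)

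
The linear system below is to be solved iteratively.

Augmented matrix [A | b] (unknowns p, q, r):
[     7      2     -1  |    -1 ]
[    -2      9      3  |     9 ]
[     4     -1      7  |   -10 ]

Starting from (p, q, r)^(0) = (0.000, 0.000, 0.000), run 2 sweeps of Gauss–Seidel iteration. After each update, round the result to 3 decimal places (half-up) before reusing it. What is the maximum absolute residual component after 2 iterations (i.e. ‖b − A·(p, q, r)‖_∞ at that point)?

0.896

Iteration 1:
  p = (-1 - (2)·0.000 - (-1)·0.000) / (7) = -0.143
  q = (9 - (-2)·-0.143 - (3)·0.000) / (9) = 0.968
  r = (-10 - (4)·-0.143 - (-1)·0.968) / (7) = -1.209
Iteration 2:
  p = (-1 - (2)·0.968 - (-1)·-1.209) / (7) = -0.592
  q = (9 - (-2)·-0.592 - (3)·-1.209) / (9) = 1.271
  r = (-10 - (4)·-0.592 - (-1)·1.271) / (7) = -0.909
Residual b − A·x = (-0.307, -0.896, 0.002); ∞-norm = 0.896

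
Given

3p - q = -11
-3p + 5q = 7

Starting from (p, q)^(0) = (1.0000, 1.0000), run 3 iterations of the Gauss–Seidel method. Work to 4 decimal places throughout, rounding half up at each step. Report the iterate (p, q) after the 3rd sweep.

(-3.9733, -0.9840)

Iteration 1:
  p = (-11 - (-1)·1.0000) / (3) = -3.3333
  q = (7 - (-3)·-3.3333) / (5) = -0.6000
Iteration 2:
  p = (-11 - (-1)·-0.6000) / (3) = -3.8667
  q = (7 - (-3)·-3.8667) / (5) = -0.9200
Iteration 3:
  p = (-11 - (-1)·-0.9200) / (3) = -3.9733
  q = (7 - (-3)·-3.9733) / (5) = -0.9840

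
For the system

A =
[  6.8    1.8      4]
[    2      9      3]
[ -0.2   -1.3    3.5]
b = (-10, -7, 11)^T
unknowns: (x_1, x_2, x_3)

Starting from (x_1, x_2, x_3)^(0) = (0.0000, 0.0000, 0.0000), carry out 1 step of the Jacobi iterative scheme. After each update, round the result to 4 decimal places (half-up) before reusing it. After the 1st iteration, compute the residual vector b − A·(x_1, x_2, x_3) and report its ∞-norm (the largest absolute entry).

Iteration 1:
  x_1 = (-10 - (1.8)·0.0000 - (4)·0.0000) / (6.8) = -1.4706
  x_2 = (-7 - (2)·0.0000 - (3)·0.0000) / (9) = -0.7778
  x_3 = (11 - (-0.2)·0.0000 - (-1.3)·0.0000) / (3.5) = 3.1429
Residual b − A·x = (-11.1715, -6.4873, -1.3054); ∞-norm = 11.1715

11.1715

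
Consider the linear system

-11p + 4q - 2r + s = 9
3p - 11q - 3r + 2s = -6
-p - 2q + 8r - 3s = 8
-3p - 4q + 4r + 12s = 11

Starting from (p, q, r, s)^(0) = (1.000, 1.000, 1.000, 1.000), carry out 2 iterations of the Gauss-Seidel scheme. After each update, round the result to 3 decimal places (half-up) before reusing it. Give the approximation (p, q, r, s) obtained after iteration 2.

Iteration 1:
  p = (9 - (4)·1.000 - (-2)·1.000 - (1)·1.000) / (-11) = -0.545
  q = (-6 - (3)·-0.545 - (-3)·1.000 - (2)·1.000) / (-11) = 0.306
  r = (8 - (-1)·-0.545 - (-2)·0.306 - (-3)·1.000) / (8) = 1.383
  s = (11 - (-3)·-0.545 - (-4)·0.306 - (4)·1.383) / (12) = 0.421
Iteration 2:
  p = (9 - (4)·0.306 - (-2)·1.383 - (1)·0.421) / (-11) = -0.920
  q = (-6 - (3)·-0.920 - (-3)·1.383 - (2)·0.421) / (-11) = -0.006
  r = (8 - (-1)·-0.920 - (-2)·-0.006 - (-3)·0.421) / (8) = 1.041
  s = (11 - (-3)·-0.920 - (-4)·-0.006 - (4)·1.041) / (12) = 0.338

(-0.920, -0.006, 1.041, 0.338)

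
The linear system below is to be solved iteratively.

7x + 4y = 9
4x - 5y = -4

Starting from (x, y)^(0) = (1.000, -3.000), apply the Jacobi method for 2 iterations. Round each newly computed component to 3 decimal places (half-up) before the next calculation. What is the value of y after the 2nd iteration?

3.200

Iteration 1:
  x = (9 - (4)·-3.000) / (7) = 3.000
  y = (-4 - (4)·1.000) / (-5) = 1.600
Iteration 2:
  x = (9 - (4)·1.600) / (7) = 0.371
  y = (-4 - (4)·3.000) / (-5) = 3.200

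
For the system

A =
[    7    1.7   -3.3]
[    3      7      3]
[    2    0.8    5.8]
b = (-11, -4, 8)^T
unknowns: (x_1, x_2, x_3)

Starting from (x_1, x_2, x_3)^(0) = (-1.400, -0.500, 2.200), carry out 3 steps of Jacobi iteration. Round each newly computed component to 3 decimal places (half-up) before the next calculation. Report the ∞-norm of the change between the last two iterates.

Iteration 1:
  x_1 = (-11 - (1.7)·-0.500 - (-3.3)·2.200) / (7) = -0.413
  x_2 = (-4 - (3)·-1.400 - (3)·2.200) / (7) = -0.914
  x_3 = (8 - (2)·-1.400 - (0.8)·-0.500) / (5.8) = 1.931
Iteration 2:
  x_1 = (-11 - (1.7)·-0.914 - (-3.3)·1.931) / (7) = -0.439
  x_2 = (-4 - (3)·-0.413 - (3)·1.931) / (7) = -1.222
  x_3 = (8 - (2)·-0.413 - (0.8)·-0.914) / (5.8) = 1.648
Iteration 3:
  x_1 = (-11 - (1.7)·-1.222 - (-3.3)·1.648) / (7) = -0.498
  x_2 = (-4 - (3)·-0.439 - (3)·1.648) / (7) = -1.090
  x_3 = (8 - (2)·-0.439 - (0.8)·-1.222) / (5.8) = 1.699
Change: (-0.059, 0.132, 0.051) → max |·| = 0.132

0.132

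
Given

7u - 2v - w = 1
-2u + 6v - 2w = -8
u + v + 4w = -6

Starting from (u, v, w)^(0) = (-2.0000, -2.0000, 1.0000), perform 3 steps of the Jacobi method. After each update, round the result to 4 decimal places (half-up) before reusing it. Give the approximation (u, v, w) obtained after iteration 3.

Iteration 1:
  u = (1 - (-2)·-2.0000 - (-1)·1.0000) / (7) = -0.2857
  v = (-8 - (-2)·-2.0000 - (-2)·1.0000) / (6) = -1.6667
  w = (-6 - (1)·-2.0000 - (1)·-2.0000) / (4) = -0.5000
Iteration 2:
  u = (1 - (-2)·-1.6667 - (-1)·-0.5000) / (7) = -0.4048
  v = (-8 - (-2)·-0.2857 - (-2)·-0.5000) / (6) = -1.5952
  w = (-6 - (1)·-0.2857 - (1)·-1.6667) / (4) = -1.0119
Iteration 3:
  u = (1 - (-2)·-1.5952 - (-1)·-1.0119) / (7) = -0.4575
  v = (-8 - (-2)·-0.4048 - (-2)·-1.0119) / (6) = -1.8056
  w = (-6 - (1)·-0.4048 - (1)·-1.5952) / (4) = -1.0000

(-0.4575, -1.8056, -1.0000)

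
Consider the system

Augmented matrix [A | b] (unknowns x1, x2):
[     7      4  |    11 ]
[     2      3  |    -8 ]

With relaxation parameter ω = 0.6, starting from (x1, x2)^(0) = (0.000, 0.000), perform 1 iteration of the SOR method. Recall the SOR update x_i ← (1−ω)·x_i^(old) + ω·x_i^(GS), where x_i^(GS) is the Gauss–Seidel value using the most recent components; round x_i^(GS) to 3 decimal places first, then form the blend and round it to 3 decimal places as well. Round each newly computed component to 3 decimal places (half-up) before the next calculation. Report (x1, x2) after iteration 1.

(0.943, -1.977)

Iteration 1:
  x1: GS value = (11 - (4)·0.000) / (7) = 1.571;  x1 ← (1−ω)·0.000 + ω·1.571 = 0.943
  x2: GS value = (-8 - (2)·0.943) / (3) = -3.295;  x2 ← (1−ω)·0.000 + ω·-3.295 = -1.977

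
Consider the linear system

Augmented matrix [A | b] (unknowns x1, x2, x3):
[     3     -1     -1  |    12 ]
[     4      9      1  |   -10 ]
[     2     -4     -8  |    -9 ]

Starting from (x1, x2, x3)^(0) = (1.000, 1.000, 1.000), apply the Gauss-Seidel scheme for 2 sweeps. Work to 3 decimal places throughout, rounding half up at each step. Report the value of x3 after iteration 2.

3.890

Iteration 1:
  x1 = (12 - (-1)·1.000 - (-1)·1.000) / (3) = 4.667
  x2 = (-10 - (4)·4.667 - (1)·1.000) / (9) = -3.296
  x3 = (-9 - (2)·4.667 - (-4)·-3.296) / (-8) = 3.940
Iteration 2:
  x1 = (12 - (-1)·-3.296 - (-1)·3.940) / (3) = 4.215
  x2 = (-10 - (4)·4.215 - (1)·3.940) / (9) = -3.422
  x3 = (-9 - (2)·4.215 - (-4)·-3.422) / (-8) = 3.890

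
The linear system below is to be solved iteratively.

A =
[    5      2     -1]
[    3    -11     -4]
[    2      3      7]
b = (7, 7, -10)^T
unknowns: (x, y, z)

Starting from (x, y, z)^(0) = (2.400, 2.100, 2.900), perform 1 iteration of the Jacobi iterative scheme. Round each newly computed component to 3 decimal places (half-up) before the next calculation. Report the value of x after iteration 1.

Iteration 1:
  x = (7 - (2)·2.100 - (-1)·2.900) / (5) = 1.140
  y = (7 - (3)·2.400 - (-4)·2.900) / (-11) = -1.036
  z = (-10 - (2)·2.400 - (3)·2.100) / (7) = -3.014

1.140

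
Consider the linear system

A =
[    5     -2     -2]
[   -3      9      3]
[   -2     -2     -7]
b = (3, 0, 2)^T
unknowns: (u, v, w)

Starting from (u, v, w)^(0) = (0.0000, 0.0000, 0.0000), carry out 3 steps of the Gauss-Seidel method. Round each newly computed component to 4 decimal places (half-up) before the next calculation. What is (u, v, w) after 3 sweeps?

(0.5256, 0.3470, -0.5350)

Iteration 1:
  u = (3 - (-2)·0.0000 - (-2)·0.0000) / (5) = 0.6000
  v = (0 - (-3)·0.6000 - (3)·0.0000) / (9) = 0.2000
  w = (2 - (-2)·0.6000 - (-2)·0.2000) / (-7) = -0.5143
Iteration 2:
  u = (3 - (-2)·0.2000 - (-2)·-0.5143) / (5) = 0.4743
  v = (0 - (-3)·0.4743 - (3)·-0.5143) / (9) = 0.3295
  w = (2 - (-2)·0.4743 - (-2)·0.3295) / (-7) = -0.5154
Iteration 3:
  u = (3 - (-2)·0.3295 - (-2)·-0.5154) / (5) = 0.5256
  v = (0 - (-3)·0.5256 - (3)·-0.5154) / (9) = 0.3470
  w = (2 - (-2)·0.5256 - (-2)·0.3470) / (-7) = -0.5350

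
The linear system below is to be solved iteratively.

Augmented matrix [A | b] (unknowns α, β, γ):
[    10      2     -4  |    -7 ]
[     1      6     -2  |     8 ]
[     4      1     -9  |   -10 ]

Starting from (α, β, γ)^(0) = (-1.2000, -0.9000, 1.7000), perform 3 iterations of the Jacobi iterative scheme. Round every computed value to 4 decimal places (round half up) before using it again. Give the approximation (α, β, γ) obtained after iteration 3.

Iteration 1:
  α = (-7 - (2)·-0.9000 - (-4)·1.7000) / (10) = 0.1600
  β = (8 - (1)·-1.2000 - (-2)·1.7000) / (6) = 2.1000
  γ = (-10 - (4)·-1.2000 - (1)·-0.9000) / (-9) = 0.4778
Iteration 2:
  α = (-7 - (2)·2.1000 - (-4)·0.4778) / (10) = -0.9289
  β = (8 - (1)·0.1600 - (-2)·0.4778) / (6) = 1.4659
  γ = (-10 - (4)·0.1600 - (1)·2.1000) / (-9) = 1.4156
Iteration 3:
  α = (-7 - (2)·1.4659 - (-4)·1.4156) / (10) = -0.4269
  β = (8 - (1)·-0.9289 - (-2)·1.4156) / (6) = 1.9600
  γ = (-10 - (4)·-0.9289 - (1)·1.4659) / (-9) = 0.8611

(-0.4269, 1.9600, 0.8611)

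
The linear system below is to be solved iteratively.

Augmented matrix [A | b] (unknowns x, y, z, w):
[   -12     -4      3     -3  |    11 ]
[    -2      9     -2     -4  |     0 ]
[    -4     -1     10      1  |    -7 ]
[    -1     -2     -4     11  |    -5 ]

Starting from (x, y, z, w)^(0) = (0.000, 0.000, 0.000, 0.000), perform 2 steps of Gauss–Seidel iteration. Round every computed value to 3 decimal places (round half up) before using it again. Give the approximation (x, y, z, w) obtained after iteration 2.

(-0.878, -0.868, -1.041, -1.071)

Iteration 1:
  x = (11 - (-4)·0.000 - (3)·0.000 - (-3)·0.000) / (-12) = -0.917
  y = (0 - (-2)·-0.917 - (-2)·0.000 - (-4)·0.000) / (9) = -0.204
  z = (-7 - (-4)·-0.917 - (-1)·-0.204 - (1)·0.000) / (10) = -1.087
  w = (-5 - (-1)·-0.917 - (-2)·-0.204 - (-4)·-1.087) / (11) = -0.970
Iteration 2:
  x = (11 - (-4)·-0.204 - (3)·-1.087 - (-3)·-0.970) / (-12) = -0.878
  y = (0 - (-2)·-0.878 - (-2)·-1.087 - (-4)·-0.970) / (9) = -0.868
  z = (-7 - (-4)·-0.878 - (-1)·-0.868 - (1)·-0.970) / (10) = -1.041
  w = (-5 - (-1)·-0.878 - (-2)·-0.868 - (-4)·-1.041) / (11) = -1.071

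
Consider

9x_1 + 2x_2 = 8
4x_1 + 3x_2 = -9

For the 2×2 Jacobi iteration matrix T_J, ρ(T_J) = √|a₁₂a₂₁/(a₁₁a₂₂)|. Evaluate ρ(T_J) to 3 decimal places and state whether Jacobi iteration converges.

0.544

a₁₂a₂₁/(a₁₁a₂₂) = (2)·(4) / ((9)·(3)) = 0.296296
ρ = √|0.296296| = √0.296296 = 0.544
ρ < 1, so Jacobi converges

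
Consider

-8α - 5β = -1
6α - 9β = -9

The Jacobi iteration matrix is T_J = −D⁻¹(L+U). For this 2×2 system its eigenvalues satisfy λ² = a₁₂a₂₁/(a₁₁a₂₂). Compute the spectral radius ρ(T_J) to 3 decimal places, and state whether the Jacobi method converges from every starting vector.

0.645

a₁₂a₂₁/(a₁₁a₂₂) = (-5)·(6) / ((-8)·(-9)) = -0.416667
ρ = √|-0.416667| = √0.416667 = 0.645
ρ < 1, so Jacobi converges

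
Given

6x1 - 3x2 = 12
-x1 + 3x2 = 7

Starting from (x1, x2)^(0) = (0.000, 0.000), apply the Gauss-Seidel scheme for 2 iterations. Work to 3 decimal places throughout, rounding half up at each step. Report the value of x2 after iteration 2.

3.500

Iteration 1:
  x1 = (12 - (-3)·0.000) / (6) = 2.000
  x2 = (7 - (-1)·2.000) / (3) = 3.000
Iteration 2:
  x1 = (12 - (-3)·3.000) / (6) = 3.500
  x2 = (7 - (-1)·3.500) / (3) = 3.500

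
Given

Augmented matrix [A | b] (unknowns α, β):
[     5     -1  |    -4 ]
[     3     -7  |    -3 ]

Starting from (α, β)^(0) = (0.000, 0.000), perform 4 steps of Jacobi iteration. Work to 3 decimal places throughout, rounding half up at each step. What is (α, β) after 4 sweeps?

(-0.775, 0.093)

Iteration 1:
  α = (-4 - (-1)·0.000) / (5) = -0.800
  β = (-3 - (3)·0.000) / (-7) = 0.429
Iteration 2:
  α = (-4 - (-1)·0.429) / (5) = -0.714
  β = (-3 - (3)·-0.800) / (-7) = 0.086
Iteration 3:
  α = (-4 - (-1)·0.086) / (5) = -0.783
  β = (-3 - (3)·-0.714) / (-7) = 0.123
Iteration 4:
  α = (-4 - (-1)·0.123) / (5) = -0.775
  β = (-3 - (3)·-0.783) / (-7) = 0.093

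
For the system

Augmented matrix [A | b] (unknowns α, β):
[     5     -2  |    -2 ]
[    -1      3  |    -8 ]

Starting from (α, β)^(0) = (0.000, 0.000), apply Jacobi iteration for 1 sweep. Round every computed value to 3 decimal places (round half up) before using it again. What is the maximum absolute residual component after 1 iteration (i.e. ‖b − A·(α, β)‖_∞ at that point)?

5.334

Iteration 1:
  α = (-2 - (-2)·0.000) / (5) = -0.400
  β = (-8 - (-1)·0.000) / (3) = -2.667
Residual b − A·x = (-5.334, -0.399); ∞-norm = 5.334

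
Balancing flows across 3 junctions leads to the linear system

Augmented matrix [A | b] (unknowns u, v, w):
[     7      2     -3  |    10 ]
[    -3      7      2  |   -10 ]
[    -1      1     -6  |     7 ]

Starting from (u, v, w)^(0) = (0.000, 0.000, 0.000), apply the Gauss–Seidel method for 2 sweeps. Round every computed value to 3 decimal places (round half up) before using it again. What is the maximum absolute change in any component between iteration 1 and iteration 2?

0.428

Iteration 1:
  u = (10 - (2)·0.000 - (-3)·0.000) / (7) = 1.429
  v = (-10 - (-3)·1.429 - (2)·0.000) / (7) = -0.816
  w = (7 - (-1)·1.429 - (1)·-0.816) / (-6) = -1.541
Iteration 2:
  u = (10 - (2)·-0.816 - (-3)·-1.541) / (7) = 1.001
  v = (-10 - (-3)·1.001 - (2)·-1.541) / (7) = -0.559
  w = (7 - (-1)·1.001 - (1)·-0.559) / (-6) = -1.427
Change: (-0.428, 0.257, 0.114) → max |·| = 0.428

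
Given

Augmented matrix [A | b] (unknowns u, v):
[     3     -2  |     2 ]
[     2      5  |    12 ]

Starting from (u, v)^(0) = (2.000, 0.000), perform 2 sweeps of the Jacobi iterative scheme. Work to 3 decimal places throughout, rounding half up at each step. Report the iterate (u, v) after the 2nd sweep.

Iteration 1:
  u = (2 - (-2)·0.000) / (3) = 0.667
  v = (12 - (2)·2.000) / (5) = 1.600
Iteration 2:
  u = (2 - (-2)·1.600) / (3) = 1.733
  v = (12 - (2)·0.667) / (5) = 2.133

(1.733, 2.133)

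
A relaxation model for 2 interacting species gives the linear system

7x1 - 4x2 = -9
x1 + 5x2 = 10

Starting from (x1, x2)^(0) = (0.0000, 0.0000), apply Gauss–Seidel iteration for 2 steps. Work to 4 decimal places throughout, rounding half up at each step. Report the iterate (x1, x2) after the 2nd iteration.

(0.0041, 1.9992)

Iteration 1:
  x1 = (-9 - (-4)·0.0000) / (7) = -1.2857
  x2 = (10 - (1)·-1.2857) / (5) = 2.2571
Iteration 2:
  x1 = (-9 - (-4)·2.2571) / (7) = 0.0041
  x2 = (10 - (1)·0.0041) / (5) = 1.9992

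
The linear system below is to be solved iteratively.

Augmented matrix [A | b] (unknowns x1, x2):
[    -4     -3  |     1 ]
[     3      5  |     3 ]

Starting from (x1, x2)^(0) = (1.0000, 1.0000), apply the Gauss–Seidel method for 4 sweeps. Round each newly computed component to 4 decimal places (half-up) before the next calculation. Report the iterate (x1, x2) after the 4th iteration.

Iteration 1:
  x1 = (1 - (-3)·1.0000) / (-4) = -1.0000
  x2 = (3 - (3)·-1.0000) / (5) = 1.2000
Iteration 2:
  x1 = (1 - (-3)·1.2000) / (-4) = -1.1500
  x2 = (3 - (3)·-1.1500) / (5) = 1.2900
Iteration 3:
  x1 = (1 - (-3)·1.2900) / (-4) = -1.2175
  x2 = (3 - (3)·-1.2175) / (5) = 1.3305
Iteration 4:
  x1 = (1 - (-3)·1.3305) / (-4) = -1.2479
  x2 = (3 - (3)·-1.2479) / (5) = 1.3487

(-1.2479, 1.3487)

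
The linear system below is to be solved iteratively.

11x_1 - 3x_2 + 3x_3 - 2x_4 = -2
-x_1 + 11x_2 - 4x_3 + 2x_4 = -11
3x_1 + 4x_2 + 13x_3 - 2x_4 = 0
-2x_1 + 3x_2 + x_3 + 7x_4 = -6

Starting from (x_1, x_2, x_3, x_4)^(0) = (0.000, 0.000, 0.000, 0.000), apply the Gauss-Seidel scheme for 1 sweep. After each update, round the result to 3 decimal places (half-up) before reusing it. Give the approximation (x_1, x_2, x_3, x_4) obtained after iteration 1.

(-0.182, -1.017, 0.355, -0.524)

Iteration 1:
  x_1 = (-2 - (-3)·0.000 - (3)·0.000 - (-2)·0.000) / (11) = -0.182
  x_2 = (-11 - (-1)·-0.182 - (-4)·0.000 - (2)·0.000) / (11) = -1.017
  x_3 = (0 - (3)·-0.182 - (4)·-1.017 - (-2)·0.000) / (13) = 0.355
  x_4 = (-6 - (-2)·-0.182 - (3)·-1.017 - (1)·0.355) / (7) = -0.524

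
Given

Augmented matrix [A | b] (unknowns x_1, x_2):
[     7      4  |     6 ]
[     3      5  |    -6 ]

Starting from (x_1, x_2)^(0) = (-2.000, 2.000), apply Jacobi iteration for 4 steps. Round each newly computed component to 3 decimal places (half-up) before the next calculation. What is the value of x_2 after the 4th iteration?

Iteration 1:
  x_1 = (6 - (4)·2.000) / (7) = -0.286
  x_2 = (-6 - (3)·-2.000) / (5) = 0.000
Iteration 2:
  x_1 = (6 - (4)·0.000) / (7) = 0.857
  x_2 = (-6 - (3)·-0.286) / (5) = -1.028
Iteration 3:
  x_1 = (6 - (4)·-1.028) / (7) = 1.445
  x_2 = (-6 - (3)·0.857) / (5) = -1.714
Iteration 4:
  x_1 = (6 - (4)·-1.714) / (7) = 1.837
  x_2 = (-6 - (3)·1.445) / (5) = -2.067

-2.067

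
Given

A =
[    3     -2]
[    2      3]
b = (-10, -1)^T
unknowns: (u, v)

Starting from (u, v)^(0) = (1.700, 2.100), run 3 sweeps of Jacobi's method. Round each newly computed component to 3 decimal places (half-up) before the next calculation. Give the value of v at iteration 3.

2.541

Iteration 1:
  u = (-10 - (-2)·2.100) / (3) = -1.933
  v = (-1 - (2)·1.700) / (3) = -1.467
Iteration 2:
  u = (-10 - (-2)·-1.467) / (3) = -4.311
  v = (-1 - (2)·-1.933) / (3) = 0.955
Iteration 3:
  u = (-10 - (-2)·0.955) / (3) = -2.697
  v = (-1 - (2)·-4.311) / (3) = 2.541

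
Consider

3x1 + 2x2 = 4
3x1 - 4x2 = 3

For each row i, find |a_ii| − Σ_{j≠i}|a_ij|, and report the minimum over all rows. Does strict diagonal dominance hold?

1

row 1: |3| − (2) = 1
row 2: |-4| − (3) = 1
minimum over rows = 1 → strictly diagonally dominant (convergence guaranteed)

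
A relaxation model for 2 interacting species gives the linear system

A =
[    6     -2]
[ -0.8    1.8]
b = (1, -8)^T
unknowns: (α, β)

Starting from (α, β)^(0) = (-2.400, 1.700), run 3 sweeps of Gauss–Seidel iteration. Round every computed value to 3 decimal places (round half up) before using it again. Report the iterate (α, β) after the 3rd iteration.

Iteration 1:
  α = (1 - (-2)·1.700) / (6) = 0.733
  β = (-8 - (-0.8)·0.733) / (1.8) = -4.119
Iteration 2:
  α = (1 - (-2)·-4.119) / (6) = -1.206
  β = (-8 - (-0.8)·-1.206) / (1.8) = -4.980
Iteration 3:
  α = (1 - (-2)·-4.980) / (6) = -1.493
  β = (-8 - (-0.8)·-1.493) / (1.8) = -5.108

(-1.493, -5.108)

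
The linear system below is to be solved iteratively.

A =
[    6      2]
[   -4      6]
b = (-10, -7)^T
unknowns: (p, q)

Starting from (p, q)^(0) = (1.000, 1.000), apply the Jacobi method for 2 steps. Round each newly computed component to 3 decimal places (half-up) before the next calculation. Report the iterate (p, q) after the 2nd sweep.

(-1.500, -2.500)

Iteration 1:
  p = (-10 - (2)·1.000) / (6) = -2.000
  q = (-7 - (-4)·1.000) / (6) = -0.500
Iteration 2:
  p = (-10 - (2)·-0.500) / (6) = -1.500
  q = (-7 - (-4)·-2.000) / (6) = -2.500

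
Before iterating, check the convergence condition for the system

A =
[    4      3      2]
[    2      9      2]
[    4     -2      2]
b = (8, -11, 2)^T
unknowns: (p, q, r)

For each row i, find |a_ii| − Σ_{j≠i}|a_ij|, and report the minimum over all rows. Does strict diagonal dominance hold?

row 1: |4| − (3+2) = -1
row 2: |9| − (2+2) = 5
row 3: |2| − (4+2) = -4
minimum over rows = -4 → not strictly diagonally dominant

-4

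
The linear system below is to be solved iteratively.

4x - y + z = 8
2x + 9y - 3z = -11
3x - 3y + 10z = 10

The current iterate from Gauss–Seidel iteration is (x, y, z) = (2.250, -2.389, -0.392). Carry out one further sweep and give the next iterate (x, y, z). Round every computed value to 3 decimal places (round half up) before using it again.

(1.501, -1.686, 0.044)

One sweep:
  x = (8 - (-1)·-2.389 - (1)·-0.392) / (4) = 1.501
  y = (-11 - (2)·1.501 - (-3)·-0.392) / (9) = -1.686
  z = (10 - (3)·1.501 - (-3)·-1.686) / (10) = 0.044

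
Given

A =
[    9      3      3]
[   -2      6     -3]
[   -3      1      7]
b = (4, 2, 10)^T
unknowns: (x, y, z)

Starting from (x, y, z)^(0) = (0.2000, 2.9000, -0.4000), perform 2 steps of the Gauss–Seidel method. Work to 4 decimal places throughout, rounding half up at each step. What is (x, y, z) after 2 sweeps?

Iteration 1:
  x = (4 - (3)·2.9000 - (3)·-0.4000) / (9) = -0.3889
  y = (2 - (-2)·-0.3889 - (-3)·-0.4000) / (6) = 0.0037
  z = (10 - (-3)·-0.3889 - (1)·0.0037) / (7) = 1.2614
Iteration 2:
  x = (4 - (3)·0.0037 - (3)·1.2614) / (9) = 0.0227
  y = (2 - (-2)·0.0227 - (-3)·1.2614) / (6) = 0.9716
  z = (10 - (-3)·0.0227 - (1)·0.9716) / (7) = 1.2995

(0.0227, 0.9716, 1.2995)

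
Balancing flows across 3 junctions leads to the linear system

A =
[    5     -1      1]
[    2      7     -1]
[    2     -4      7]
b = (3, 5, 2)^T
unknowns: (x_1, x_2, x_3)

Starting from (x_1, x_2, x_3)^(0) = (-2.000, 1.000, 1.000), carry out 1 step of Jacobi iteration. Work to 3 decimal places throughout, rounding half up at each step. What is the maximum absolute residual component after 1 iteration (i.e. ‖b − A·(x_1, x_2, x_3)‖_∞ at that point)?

Iteration 1:
  x_1 = (3 - (-1)·1.000 - (1)·1.000) / (5) = 0.600
  x_2 = (5 - (2)·-2.000 - (-1)·1.000) / (7) = 1.429
  x_3 = (2 - (2)·-2.000 - (-4)·1.000) / (7) = 1.429
Residual b − A·x = (0.000, -4.774, -3.487); ∞-norm = 4.774

4.774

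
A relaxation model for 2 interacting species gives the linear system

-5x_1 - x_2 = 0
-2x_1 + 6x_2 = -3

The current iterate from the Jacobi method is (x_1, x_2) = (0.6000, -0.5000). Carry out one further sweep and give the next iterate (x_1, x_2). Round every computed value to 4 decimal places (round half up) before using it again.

(0.1000, -0.3000)

One sweep:
  x_1 = (0 - (-1)·-0.5000) / (-5) = 0.1000
  x_2 = (-3 - (-2)·0.6000) / (6) = -0.3000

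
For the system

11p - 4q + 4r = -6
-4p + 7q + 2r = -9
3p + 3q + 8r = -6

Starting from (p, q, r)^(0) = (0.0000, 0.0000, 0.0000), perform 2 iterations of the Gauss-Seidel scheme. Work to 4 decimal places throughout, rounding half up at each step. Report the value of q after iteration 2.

-1.9558

Iteration 1:
  p = (-6 - (-4)·0.0000 - (4)·0.0000) / (11) = -0.5455
  q = (-9 - (-4)·-0.5455 - (2)·0.0000) / (7) = -1.5974
  r = (-6 - (3)·-0.5455 - (3)·-1.5974) / (8) = 0.0536
Iteration 2:
  p = (-6 - (-4)·-1.5974 - (4)·0.0536) / (11) = -1.1458
  q = (-9 - (-4)·-1.1458 - (2)·0.0536) / (7) = -1.9558
  r = (-6 - (3)·-1.1458 - (3)·-1.9558) / (8) = 0.4131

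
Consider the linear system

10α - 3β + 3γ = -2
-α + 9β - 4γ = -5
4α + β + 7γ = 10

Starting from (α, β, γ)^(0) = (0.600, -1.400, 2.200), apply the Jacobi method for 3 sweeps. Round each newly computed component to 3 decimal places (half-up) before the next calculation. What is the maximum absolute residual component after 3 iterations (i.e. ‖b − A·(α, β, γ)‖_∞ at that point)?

2.534

Iteration 1:
  α = (-2 - (-3)·-1.400 - (3)·2.200) / (10) = -1.280
  β = (-5 - (-1)·0.600 - (-4)·2.200) / (9) = 0.489
  γ = (10 - (4)·0.600 - (1)·-1.400) / (7) = 1.286
Iteration 2:
  α = (-2 - (-3)·0.489 - (3)·1.286) / (10) = -0.439
  β = (-5 - (-1)·-1.280 - (-4)·1.286) / (9) = -0.126
  γ = (10 - (4)·-1.280 - (1)·0.489) / (7) = 2.090
Iteration 3:
  α = (-2 - (-3)·-0.126 - (3)·2.090) / (10) = -0.865
  β = (-5 - (-1)·-0.439 - (-4)·2.090) / (9) = 0.325
  γ = (10 - (4)·-0.439 - (1)·-0.126) / (7) = 1.697
Residual b − A·x = (2.534, -2.002, 1.256); ∞-norm = 2.534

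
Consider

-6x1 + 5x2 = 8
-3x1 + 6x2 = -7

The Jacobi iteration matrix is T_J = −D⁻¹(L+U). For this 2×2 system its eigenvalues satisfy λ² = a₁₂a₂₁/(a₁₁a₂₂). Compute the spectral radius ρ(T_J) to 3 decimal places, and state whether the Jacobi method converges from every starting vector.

a₁₂a₂₁/(a₁₁a₂₂) = (5)·(-3) / ((-6)·(6)) = 0.416667
ρ = √|0.416667| = √0.416667 = 0.645
ρ < 1, so Jacobi converges

0.645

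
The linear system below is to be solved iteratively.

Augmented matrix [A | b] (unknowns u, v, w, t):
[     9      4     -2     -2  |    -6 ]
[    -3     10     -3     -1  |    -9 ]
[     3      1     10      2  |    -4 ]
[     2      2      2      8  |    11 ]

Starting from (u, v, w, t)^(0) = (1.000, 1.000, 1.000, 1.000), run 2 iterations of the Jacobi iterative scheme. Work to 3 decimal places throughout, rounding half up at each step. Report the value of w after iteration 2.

Iteration 1:
  u = (-6 - (4)·1.000 - (-2)·1.000 - (-2)·1.000) / (9) = -0.667
  v = (-9 - (-3)·1.000 - (-3)·1.000 - (-1)·1.000) / (10) = -0.200
  w = (-4 - (3)·1.000 - (1)·1.000 - (2)·1.000) / (10) = -1.000
  t = (11 - (2)·1.000 - (2)·1.000 - (2)·1.000) / (8) = 0.625
Iteration 2:
  u = (-6 - (4)·-0.200 - (-2)·-1.000 - (-2)·0.625) / (9) = -0.661
  v = (-9 - (-3)·-0.667 - (-3)·-1.000 - (-1)·0.625) / (10) = -1.338
  w = (-4 - (3)·-0.667 - (1)·-0.200 - (2)·0.625) / (10) = -0.305
  t = (11 - (2)·-0.667 - (2)·-0.200 - (2)·-1.000) / (8) = 1.842

-0.305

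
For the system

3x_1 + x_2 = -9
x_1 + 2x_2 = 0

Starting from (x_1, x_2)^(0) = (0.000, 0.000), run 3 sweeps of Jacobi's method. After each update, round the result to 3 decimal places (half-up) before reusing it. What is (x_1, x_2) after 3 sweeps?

(-3.500, 1.500)

Iteration 1:
  x_1 = (-9 - (1)·0.000) / (3) = -3.000
  x_2 = (0 - (1)·0.000) / (2) = 0.000
Iteration 2:
  x_1 = (-9 - (1)·0.000) / (3) = -3.000
  x_2 = (0 - (1)·-3.000) / (2) = 1.500
Iteration 3:
  x_1 = (-9 - (1)·1.500) / (3) = -3.500
  x_2 = (0 - (1)·-3.000) / (2) = 1.500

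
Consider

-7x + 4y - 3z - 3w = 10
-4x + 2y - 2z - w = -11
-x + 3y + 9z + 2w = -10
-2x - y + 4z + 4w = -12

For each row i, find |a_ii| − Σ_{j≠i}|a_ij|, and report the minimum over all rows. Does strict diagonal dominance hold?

-5

row 1: |-7| − (4+3+3) = -3
row 2: |2| − (4+2+1) = -5
row 3: |9| − (1+3+2) = 3
row 4: |4| − (2+1+4) = -3
minimum over rows = -5 → not strictly diagonally dominant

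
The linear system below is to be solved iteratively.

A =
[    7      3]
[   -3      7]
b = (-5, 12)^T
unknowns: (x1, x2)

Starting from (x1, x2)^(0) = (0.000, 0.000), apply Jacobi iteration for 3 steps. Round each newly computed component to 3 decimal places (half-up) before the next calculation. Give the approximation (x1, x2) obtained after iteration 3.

(-1.318, 1.093)

Iteration 1:
  x1 = (-5 - (3)·0.000) / (7) = -0.714
  x2 = (12 - (-3)·0.000) / (7) = 1.714
Iteration 2:
  x1 = (-5 - (3)·1.714) / (7) = -1.449
  x2 = (12 - (-3)·-0.714) / (7) = 1.408
Iteration 3:
  x1 = (-5 - (3)·1.408) / (7) = -1.318
  x2 = (12 - (-3)·-1.449) / (7) = 1.093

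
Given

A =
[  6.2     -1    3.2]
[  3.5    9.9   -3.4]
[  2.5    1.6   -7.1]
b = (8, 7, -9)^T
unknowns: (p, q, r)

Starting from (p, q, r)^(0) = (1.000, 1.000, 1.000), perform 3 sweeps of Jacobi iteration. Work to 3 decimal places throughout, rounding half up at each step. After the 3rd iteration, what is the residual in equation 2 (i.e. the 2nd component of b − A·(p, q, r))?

Iteration 1:
  p = (8 - (-1)·1.000 - (3.2)·1.000) / (6.2) = 0.935
  q = (7 - (3.5)·1.000 - (-3.4)·1.000) / (9.9) = 0.697
  r = (-9 - (2.5)·1.000 - (1.6)·1.000) / (-7.1) = 1.845
Iteration 2:
  p = (8 - (-1)·0.697 - (3.2)·1.845) / (6.2) = 0.450
  q = (7 - (3.5)·0.935 - (-3.4)·1.845) / (9.9) = 1.010
  r = (-9 - (2.5)·0.935 - (1.6)·0.697) / (-7.1) = 1.754
Iteration 3:
  p = (8 - (-1)·1.010 - (3.2)·1.754) / (6.2) = 0.548
  q = (7 - (3.5)·0.450 - (-3.4)·1.754) / (9.9) = 1.150
  r = (-9 - (2.5)·0.450 - (1.6)·1.010) / (-7.1) = 1.654
Residual b − A·x = (0.460, -0.679, -0.467)

-0.679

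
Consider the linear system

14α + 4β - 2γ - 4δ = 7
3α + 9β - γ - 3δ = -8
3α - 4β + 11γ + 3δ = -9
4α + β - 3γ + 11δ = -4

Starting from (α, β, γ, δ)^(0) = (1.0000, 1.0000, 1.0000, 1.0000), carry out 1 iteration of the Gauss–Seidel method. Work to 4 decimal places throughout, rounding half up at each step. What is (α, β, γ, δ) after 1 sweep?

Iteration 1:
  α = (7 - (4)·1.0000 - (-2)·1.0000 - (-4)·1.0000) / (14) = 0.6429
  β = (-8 - (3)·0.6429 - (-1)·1.0000 - (-3)·1.0000) / (9) = -0.6587
  γ = (-9 - (3)·0.6429 - (-4)·-0.6587 - (3)·1.0000) / (11) = -1.5058
  δ = (-4 - (4)·0.6429 - (1)·-0.6587 - (-3)·-1.5058) / (11) = -0.9482

(0.6429, -0.6587, -1.5058, -0.9482)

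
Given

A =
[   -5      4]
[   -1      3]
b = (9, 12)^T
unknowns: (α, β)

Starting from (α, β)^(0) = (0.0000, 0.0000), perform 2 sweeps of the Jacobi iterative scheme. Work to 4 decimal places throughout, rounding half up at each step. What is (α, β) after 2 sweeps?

(1.4000, 3.4000)

Iteration 1:
  α = (9 - (4)·0.0000) / (-5) = -1.8000
  β = (12 - (-1)·0.0000) / (3) = 4.0000
Iteration 2:
  α = (9 - (4)·4.0000) / (-5) = 1.4000
  β = (12 - (-1)·-1.8000) / (3) = 3.4000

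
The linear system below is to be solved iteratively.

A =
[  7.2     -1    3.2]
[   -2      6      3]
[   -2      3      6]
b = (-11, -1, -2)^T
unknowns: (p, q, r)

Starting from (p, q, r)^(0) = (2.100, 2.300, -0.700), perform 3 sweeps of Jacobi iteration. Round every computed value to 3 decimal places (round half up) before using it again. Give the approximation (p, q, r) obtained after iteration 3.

Iteration 1:
  p = (-11 - (-1)·2.300 - (3.2)·-0.700) / (7.2) = -0.897
  q = (-1 - (-2)·2.100 - (3)·-0.700) / (6) = 0.883
  r = (-2 - (-2)·2.100 - (3)·2.300) / (6) = -0.783
Iteration 2:
  p = (-11 - (-1)·0.883 - (3.2)·-0.783) / (7.2) = -1.057
  q = (-1 - (-2)·-0.897 - (3)·-0.783) / (6) = -0.074
  r = (-2 - (-2)·-0.897 - (3)·0.883) / (6) = -1.074
Iteration 3:
  p = (-11 - (-1)·-0.074 - (3.2)·-1.074) / (7.2) = -1.061
  q = (-1 - (-2)·-1.057 - (3)·-1.074) / (6) = 0.018
  r = (-2 - (-2)·-1.057 - (3)·-0.074) / (6) = -0.649

(-1.061, 0.018, -0.649)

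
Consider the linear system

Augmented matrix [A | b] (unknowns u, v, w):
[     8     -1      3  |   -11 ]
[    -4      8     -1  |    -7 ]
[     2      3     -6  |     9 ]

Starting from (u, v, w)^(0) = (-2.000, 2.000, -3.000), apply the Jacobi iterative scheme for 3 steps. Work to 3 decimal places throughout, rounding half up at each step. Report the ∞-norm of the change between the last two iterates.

0.792

Iteration 1:
  u = (-11 - (-1)·2.000 - (3)·-3.000) / (8) = 0.000
  v = (-7 - (-4)·-2.000 - (-1)·-3.000) / (8) = -2.250
  w = (9 - (2)·-2.000 - (3)·2.000) / (-6) = -1.167
Iteration 2:
  u = (-11 - (-1)·-2.250 - (3)·-1.167) / (8) = -1.219
  v = (-7 - (-4)·0.000 - (-1)·-1.167) / (8) = -1.021
  w = (9 - (2)·0.000 - (3)·-2.250) / (-6) = -2.625
Iteration 3:
  u = (-11 - (-1)·-1.021 - (3)·-2.625) / (8) = -0.518
  v = (-7 - (-4)·-1.219 - (-1)·-2.625) / (8) = -1.813
  w = (9 - (2)·-1.219 - (3)·-1.021) / (-6) = -2.417
Change: (0.701, -0.792, 0.208) → max |·| = 0.792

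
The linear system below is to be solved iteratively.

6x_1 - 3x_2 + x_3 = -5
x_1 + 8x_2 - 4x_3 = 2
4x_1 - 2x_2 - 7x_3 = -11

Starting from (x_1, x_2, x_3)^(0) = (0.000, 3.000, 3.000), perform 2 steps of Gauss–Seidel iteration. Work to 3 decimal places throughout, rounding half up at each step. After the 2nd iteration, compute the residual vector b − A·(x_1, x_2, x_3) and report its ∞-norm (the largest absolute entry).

Iteration 1:
  x_1 = (-5 - (-3)·3.000 - (1)·3.000) / (6) = 0.167
  x_2 = (2 - (1)·0.167 - (-4)·3.000) / (8) = 1.729
  x_3 = (-11 - (4)·0.167 - (-2)·1.729) / (-7) = 1.173
Iteration 2:
  x_1 = (-5 - (-3)·1.729 - (1)·1.173) / (6) = -0.164
  x_2 = (2 - (1)·-0.164 - (-4)·1.173) / (8) = 0.857
  x_3 = (-11 - (4)·-0.164 - (-2)·0.857) / (-7) = 1.233
Residual b − A·x = (-2.678, 0.240, 0.001); ∞-norm = 2.678

2.678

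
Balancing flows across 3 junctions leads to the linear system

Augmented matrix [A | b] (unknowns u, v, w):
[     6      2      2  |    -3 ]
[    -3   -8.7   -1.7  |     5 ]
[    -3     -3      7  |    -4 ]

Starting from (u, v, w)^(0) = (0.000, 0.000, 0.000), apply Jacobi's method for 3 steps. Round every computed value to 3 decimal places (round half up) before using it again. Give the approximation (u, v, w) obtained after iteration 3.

(-0.059, -0.332, -0.747)

Iteration 1:
  u = (-3 - (2)·0.000 - (2)·0.000) / (6) = -0.500
  v = (5 - (-3)·0.000 - (-1.7)·0.000) / (-8.7) = -0.575
  w = (-4 - (-3)·0.000 - (-3)·0.000) / (7) = -0.571
Iteration 2:
  u = (-3 - (2)·-0.575 - (2)·-0.571) / (6) = -0.118
  v = (5 - (-3)·-0.500 - (-1.7)·-0.571) / (-8.7) = -0.291
  w = (-4 - (-3)·-0.500 - (-3)·-0.575) / (7) = -1.032
Iteration 3:
  u = (-3 - (2)·-0.291 - (2)·-1.032) / (6) = -0.059
  v = (5 - (-3)·-0.118 - (-1.7)·-1.032) / (-8.7) = -0.332
  w = (-4 - (-3)·-0.118 - (-3)·-0.291) / (7) = -0.747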